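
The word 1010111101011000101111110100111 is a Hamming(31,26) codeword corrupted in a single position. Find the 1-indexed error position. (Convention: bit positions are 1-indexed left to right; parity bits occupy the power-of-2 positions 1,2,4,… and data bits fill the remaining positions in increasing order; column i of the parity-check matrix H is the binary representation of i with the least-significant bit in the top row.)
Syndrome s = H · r^T (mod 2), r = 1010111101011000101111110100111:
  s[0] = (1010101010101010101010101010101)·(1010111101011000101111110100111) mod 2 = 1+0+1+0+1+0+1+0+0+0+0+0+1+0+0+0+1+0+1+0+1+0+1+0+0+0+0+0+1+0+1 mod 2 = 1
  s[1] = (0110011001100110011001100110011)·(1010111101011000101111110100111) mod 2 = 0+0+1+0+0+1+1+0+0+1+0+0+0+0+0+0+0+0+1+0+0+1+1+0+0+1+0+0+0+1+1 mod 2 = 0
  s[2] = (0001111000011110000111100001111)·(1010111101011000101111110100111) mod 2 = 0+0+0+0+1+1+1+0+0+0+0+1+1+0+0+0+0+0+0+1+1+1+1+0+0+0+0+0+1+1+1 mod 2 = 0
  s[3] = (0000000111111110000000011111111)·(1010111101011000101111110100111) mod 2 = 0+0+0+0+0+0+0+1+0+1+0+1+1+0+0+0+0+0+0+0+0+0+0+1+0+1+0+0+1+1+1 mod 2 = 1
  s[4] = (0000000000000001111111111111111)·(1010111101011000101111110100111) mod 2 = 0+0+0+0+0+0+0+0+0+0+0+0+0+0+0+0+1+0+1+1+1+1+1+1+0+1+0+0+1+1+1 mod 2 = 1
Syndrome = 10011
Column i of H is the binary representation of i, so the syndrome is the binary index of the flipped bit.
Read s = 10011 with s[0] as LSB: 1·2^0 + 0·2^1 + 0·2^2 + 1·2^3 + 1·2^4 = 25.
Error is at bit position 25.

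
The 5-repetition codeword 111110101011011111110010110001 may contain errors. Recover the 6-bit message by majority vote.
Split into 5-bit blocks and majority-vote each:
  block 1 = 11111: 5 ones, 0 zeros → 1
  block 2 = 01010: 2 ones, 3 zeros → 0
  block 3 = 11011: 4 ones, 1 zeros → 1
  block 4 = 11111: 5 ones, 0 zeros → 1
  block 5 = 00101: 2 ones, 3 zeros → 0
  block 6 = 10001: 2 ones, 3 zeros → 0
Decoded = 101100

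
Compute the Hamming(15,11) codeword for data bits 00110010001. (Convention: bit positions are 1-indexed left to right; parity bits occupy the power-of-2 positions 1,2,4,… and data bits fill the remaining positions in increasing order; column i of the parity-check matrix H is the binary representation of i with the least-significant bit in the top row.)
Codeword c = d · G (mod 2), d = 00110010001:
  c[0] = d·G[:,0] = (00110010001)·(11011010101) mod 2 = 0+0+0+1+0+0+1+0+0+0+1 mod 2 = 1
  c[1] = d·G[:,1] = (00110010001)·(10110110011) mod 2 = 0+0+1+1+0+0+1+0+0+0+1 mod 2 = 0
  c[2] = d·G[:,2] = (00110010001)·(10000000000) mod 2 = 0+0+0+0+0+0+0+0+0+0+0 mod 2 = 0
  c[3] = d·G[:,3] = (00110010001)·(01110001111) mod 2 = 0+0+1+1+0+0+0+0+0+0+1 mod 2 = 1
  c[4] = d·G[:,4] = (00110010001)·(01000000000) mod 2 = 0+0+0+0+0+0+0+0+0+0+0 mod 2 = 0
  c[5] = d·G[:,5] = (00110010001)·(00100000000) mod 2 = 0+0+1+0+0+0+0+0+0+0+0 mod 2 = 1
  c[6] = d·G[:,6] = (00110010001)·(00010000000) mod 2 = 0+0+0+1+0+0+0+0+0+0+0 mod 2 = 1
  c[7] = d·G[:,7] = (00110010001)·(00001111111) mod 2 = 0+0+0+0+0+0+1+0+0+0+1 mod 2 = 0
  c[8] = d·G[:,8] = (00110010001)·(00001000000) mod 2 = 0+0+0+0+0+0+0+0+0+0+0 mod 2 = 0
  c[9] = d·G[:,9] = (00110010001)·(00000100000) mod 2 = 0+0+0+0+0+0+0+0+0+0+0 mod 2 = 0
  c[10] = d·G[:,10] = (00110010001)·(00000010000) mod 2 = 0+0+0+0+0+0+1+0+0+0+0 mod 2 = 1
  c[11] = d·G[:,11] = (00110010001)·(00000001000) mod 2 = 0+0+0+0+0+0+0+0+0+0+0 mod 2 = 0
  c[12] = d·G[:,12] = (00110010001)·(00000000100) mod 2 = 0+0+0+0+0+0+0+0+0+0+0 mod 2 = 0
  c[13] = d·G[:,13] = (00110010001)·(00000000010) mod 2 = 0+0+0+0+0+0+0+0+0+0+0 mod 2 = 0
  c[14] = d·G[:,14] = (00110010001)·(00000000001) mod 2 = 0+0+0+0+0+0+0+0+0+0+1 mod 2 = 1
Codeword = 100101100010001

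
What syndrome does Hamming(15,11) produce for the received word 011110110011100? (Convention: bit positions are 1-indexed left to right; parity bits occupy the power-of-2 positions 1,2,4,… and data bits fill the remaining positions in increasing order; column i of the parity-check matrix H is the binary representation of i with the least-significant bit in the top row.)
Syndrome s = H · r^T (mod 2), r = 011110110011100:
  s[0] = (101010101010101)·(011110110011100) mod 2 = 0+0+1+0+1+0+1+0+0+0+1+0+1+0+0 mod 2 = 1
  s[1] = (011001100110011)·(011110110011100) mod 2 = 0+1+1+0+0+0+1+0+0+0+1+0+0+0+0 mod 2 = 0
  s[2] = (000111100001111)·(011110110011100) mod 2 = 0+0+0+1+1+0+1+0+0+0+0+1+1+0+0 mod 2 = 1
  s[3] = (000000011111111)·(011110110011100) mod 2 = 0+0+0+0+0+0+0+1+0+0+1+1+1+0+0 mod 2 = 0
Syndrome = 1010
Non-zero syndrome: error at position 5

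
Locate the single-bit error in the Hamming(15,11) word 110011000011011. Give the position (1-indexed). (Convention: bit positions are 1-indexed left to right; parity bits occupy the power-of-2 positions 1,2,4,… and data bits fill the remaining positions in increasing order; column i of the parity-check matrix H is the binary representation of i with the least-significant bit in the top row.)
Syndrome s = H · r^T (mod 2), r = 110011000011011:
  s[0] = (101010101010101)·(110011000011011) mod 2 = 1+0+0+0+1+0+0+0+0+0+1+0+0+0+1 mod 2 = 0
  s[1] = (011001100110011)·(110011000011011) mod 2 = 0+1+0+0+0+1+0+0+0+0+1+0+0+1+1 mod 2 = 1
  s[2] = (000111100001111)·(110011000011011) mod 2 = 0+0+0+0+1+1+0+0+0+0+0+1+0+1+1 mod 2 = 1
  s[3] = (000000011111111)·(110011000011011) mod 2 = 0+0+0+0+0+0+0+0+0+0+1+1+0+1+1 mod 2 = 0
Syndrome = 0110
Column i of H is the binary representation of i, so the syndrome is the binary index of the flipped bit.
Read s = 0110 with s[0] as LSB: 0·2^0 + 1·2^1 + 1·2^2 + 0·2^3 = 6.
Error is at bit position 6.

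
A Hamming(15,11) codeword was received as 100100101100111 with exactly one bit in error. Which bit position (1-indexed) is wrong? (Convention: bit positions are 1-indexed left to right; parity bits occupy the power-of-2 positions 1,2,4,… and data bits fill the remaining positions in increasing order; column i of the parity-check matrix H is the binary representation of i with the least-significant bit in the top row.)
Syndrome s = H · r^T (mod 2), r = 100100101100111:
  s[0] = (101010101010101)·(100100101100111) mod 2 = 1+0+0+0+0+0+1+0+1+0+0+0+1+0+1 mod 2 = 1
  s[1] = (011001100110011)·(100100101100111) mod 2 = 0+0+0+0+0+0+1+0+0+1+0+0+0+1+1 mod 2 = 0
  s[2] = (000111100001111)·(100100101100111) mod 2 = 0+0+0+1+0+0+1+0+0+0+0+0+1+1+1 mod 2 = 1
  s[3] = (000000011111111)·(100100101100111) mod 2 = 0+0+0+0+0+0+0+0+1+1+0+0+1+1+1 mod 2 = 1
Syndrome = 1011
Column i of H is the binary representation of i, so the syndrome is the binary index of the flipped bit.
Read s = 1011 with s[0] as LSB: 1·2^0 + 0·2^1 + 1·2^2 + 1·2^3 = 13.
Error is at bit position 13.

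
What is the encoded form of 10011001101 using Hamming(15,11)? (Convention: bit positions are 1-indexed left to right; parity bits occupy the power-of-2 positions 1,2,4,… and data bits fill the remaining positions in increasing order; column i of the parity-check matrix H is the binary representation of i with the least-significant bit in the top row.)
Codeword c = d · G (mod 2), d = 10011001101:
  c[0] = d·G[:,0] = (10011001101)·(11011010101) mod 2 = 1+0+0+1+1+0+0+0+1+0+1 mod 2 = 1
  c[1] = d·G[:,1] = (10011001101)·(10110110011) mod 2 = 1+0+0+1+0+0+0+0+0+0+1 mod 2 = 1
  c[2] = d·G[:,2] = (10011001101)·(10000000000) mod 2 = 1+0+0+0+0+0+0+0+0+0+0 mod 2 = 1
  c[3] = d·G[:,3] = (10011001101)·(01110001111) mod 2 = 0+0+0+1+0+0+0+1+1+0+1 mod 2 = 0
  c[4] = d·G[:,4] = (10011001101)·(01000000000) mod 2 = 0+0+0+0+0+0+0+0+0+0+0 mod 2 = 0
  c[5] = d·G[:,5] = (10011001101)·(00100000000) mod 2 = 0+0+0+0+0+0+0+0+0+0+0 mod 2 = 0
  c[6] = d·G[:,6] = (10011001101)·(00010000000) mod 2 = 0+0+0+1+0+0+0+0+0+0+0 mod 2 = 1
  c[7] = d·G[:,7] = (10011001101)·(00001111111) mod 2 = 0+0+0+0+1+0+0+1+1+0+1 mod 2 = 0
  c[8] = d·G[:,8] = (10011001101)·(00001000000) mod 2 = 0+0+0+0+1+0+0+0+0+0+0 mod 2 = 1
  c[9] = d·G[:,9] = (10011001101)·(00000100000) mod 2 = 0+0+0+0+0+0+0+0+0+0+0 mod 2 = 0
  c[10] = d·G[:,10] = (10011001101)·(00000010000) mod 2 = 0+0+0+0+0+0+0+0+0+0+0 mod 2 = 0
  c[11] = d·G[:,11] = (10011001101)·(00000001000) mod 2 = 0+0+0+0+0+0+0+1+0+0+0 mod 2 = 1
  c[12] = d·G[:,12] = (10011001101)·(00000000100) mod 2 = 0+0+0+0+0+0+0+0+1+0+0 mod 2 = 1
  c[13] = d·G[:,13] = (10011001101)·(00000000010) mod 2 = 0+0+0+0+0+0+0+0+0+0+0 mod 2 = 0
  c[14] = d·G[:,14] = (10011001101)·(00000000001) mod 2 = 0+0+0+0+0+0+0+0+0+0+1 mod 2 = 1
Codeword = 111000101001101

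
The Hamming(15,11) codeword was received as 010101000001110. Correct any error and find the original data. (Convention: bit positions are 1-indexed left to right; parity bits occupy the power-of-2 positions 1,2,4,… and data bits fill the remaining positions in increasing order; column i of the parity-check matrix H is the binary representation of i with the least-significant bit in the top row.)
Syndrome s = H · r^T (mod 2), r = 010101000001110:
  s[0] = (101010101010101)·(010101000001110) mod 2 = 0+0+0+0+0+0+0+0+0+0+0+0+1+0+0 mod 2 = 1
  s[1] = (011001100110011)·(010101000001110) mod 2 = 0+1+0+0+0+1+0+0+0+0+0+0+0+1+0 mod 2 = 1
  s[2] = (000111100001111)·(010101000001110) mod 2 = 0+0+0+1+0+1+0+0+0+0+0+1+1+1+0 mod 2 = 1
  s[3] = (000000011111111)·(010101000001110) mod 2 = 0+0+0+0+0+0+0+0+0+0+0+1+1+1+0 mod 2 = 1
Syndrome = 1111
Column 15 of H equals this syndrome → error at bit 15 (1-indexed).
Flip bit 15: 010101000001110 → 010101000001111
Extract data bits at positions {3,5,6,7,9,10,11,12,13,14,15}: 00100001111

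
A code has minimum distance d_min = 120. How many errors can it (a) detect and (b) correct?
(a) Detection requires d_min ≥ e+1, so e ≤ d_min − 1 = 119.
(b) Correction requires d_min ≥ 2t+1, so t ≤ ⌊(d_min − 1)/2⌋ = ⌊119/2⌋ = 59.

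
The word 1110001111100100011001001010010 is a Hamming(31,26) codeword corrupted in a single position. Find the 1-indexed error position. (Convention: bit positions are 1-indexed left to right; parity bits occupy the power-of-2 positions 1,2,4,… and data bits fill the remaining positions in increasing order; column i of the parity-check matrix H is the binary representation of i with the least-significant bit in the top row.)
Syndrome s = H · r^T (mod 2), r = 1110001111100100011001001010010:
  s[0] = (1010101010101010101010101010101)·(1110001111100100011001001010010) mod 2 = 1+0+1+0+0+0+1+0+1+0+1+0+0+0+0+0+0+0+1+0+0+0+0+0+1+0+1+0+0+0+0 mod 2 = 0
  s[1] = (0110011001100110011001100110011)·(1110001111100100011001001010010) mod 2 = 0+1+1+0+0+0+1+0+0+1+1+0+0+1+0+0+0+1+1+0+0+1+0+0+0+0+1+0+0+1+0 mod 2 = 1
  s[2] = (0001111000011110000111100001111)·(1110001111100100011001001010010) mod 2 = 0+0+0+0+0+0+1+0+0+0+0+0+0+1+0+0+0+0+0+0+0+1+0+0+0+0+0+0+0+1+0 mod 2 = 0
  s[3] = (0000000111111110000000011111111)·(1110001111100100011001001010010) mod 2 = 0+0+0+0+0+0+0+1+1+1+1+0+0+1+0+0+0+0+0+0+0+0+0+0+1+0+1+0+0+1+0 mod 2 = 0
  s[4] = (0000000000000001111111111111111)·(1110001111100100011001001010010) mod 2 = 0+0+0+0+0+0+0+0+0+0+0+0+0+0+0+0+0+1+1+0+0+1+0+0+1+0+1+0+0+1+0 mod 2 = 0
Syndrome = 01000
Column i of H is the binary representation of i, so the syndrome is the binary index of the flipped bit.
Read s = 01000 with s[0] as LSB: 0·2^0 + 1·2^1 + 0·2^2 + 0·2^3 + 0·2^4 = 2.
Error is at bit position 2.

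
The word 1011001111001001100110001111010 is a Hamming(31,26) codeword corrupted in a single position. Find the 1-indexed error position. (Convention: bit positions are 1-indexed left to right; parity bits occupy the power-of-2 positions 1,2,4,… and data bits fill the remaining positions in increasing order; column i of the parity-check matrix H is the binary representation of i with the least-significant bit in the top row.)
Syndrome s = H · r^T (mod 2), r = 1011001111001001100110001111010:
  s[0] = (1010101010101010101010101010101)·(1011001111001001100110001111010) mod 2 = 1+0+1+0+0+0+1+0+1+0+0+0+1+0+0+0+1+0+0+0+1+0+0+0+1+0+1+0+0+0+0 mod 2 = 1
  s[1] = (0110011001100110011001100110011)·(1011001111001001100110001111010) mod 2 = 0+0+1+0+0+0+1+0+0+1+0+0+0+0+0+0+0+0+0+0+0+0+0+0+0+1+1+0+0+1+0 mod 2 = 0
  s[2] = (0001111000011110000111100001111)·(1011001111001001100110001111010) mod 2 = 0+0+0+1+0+0+1+0+0+0+0+0+1+0+0+0+0+0+0+1+1+0+0+0+0+0+0+1+0+1+0 mod 2 = 1
  s[3] = (0000000111111110000000011111111)·(1011001111001001100110001111010) mod 2 = 0+0+0+0+0+0+0+1+1+1+0+0+1+0+0+0+0+0+0+0+0+0+0+0+1+1+1+1+0+1+0 mod 2 = 1
  s[4] = (0000000000000001111111111111111)·(1011001111001001100110001111010) mod 2 = 0+0+0+0+0+0+0+0+0+0+0+0+0+0+0+1+1+0+0+1+1+0+0+0+1+1+1+1+0+1+0 mod 2 = 1
Syndrome = 10111
Column i of H is the binary representation of i, so the syndrome is the binary index of the flipped bit.
Read s = 10111 with s[0] as LSB: 1·2^0 + 0·2^1 + 1·2^2 + 1·2^3 + 1·2^4 = 29.
Error is at bit position 29.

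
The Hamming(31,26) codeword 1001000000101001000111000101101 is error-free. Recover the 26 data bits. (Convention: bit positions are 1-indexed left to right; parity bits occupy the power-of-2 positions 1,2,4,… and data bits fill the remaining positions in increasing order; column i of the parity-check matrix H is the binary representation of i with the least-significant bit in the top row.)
Parity bits occupy power-of-2 positions; data bits are at positions {3,5,6,7,9,10,11,12,13,14,15,17,18,19,20,21,22,23,24,25,26,27,28,29,30,31} (1-indexed).
Extract: c[3]=0 c[5]=0 c[6]=0 c[7]=0 c[9]=0 c[10]=0 c[11]=1 c[12]=0 c[13]=1 c[14]=0 c[15]=0 c[17]=0 c[18]=0 c[19]=0 c[20]=1 c[21]=1 c[22]=1 c[23]=0 c[24]=0 c[25]=0 c[26]=1 c[27]=0 c[28]=1 c[29]=1 c[30]=0 c[31]=1
Data = 00000010100000111000101101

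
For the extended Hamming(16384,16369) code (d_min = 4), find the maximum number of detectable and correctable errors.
Detection only: up to d_min − 1 = 3 errors.
Correction: up to ⌊(d_min − 1)/2⌋ = ⌊3/2⌋ = 1 errors.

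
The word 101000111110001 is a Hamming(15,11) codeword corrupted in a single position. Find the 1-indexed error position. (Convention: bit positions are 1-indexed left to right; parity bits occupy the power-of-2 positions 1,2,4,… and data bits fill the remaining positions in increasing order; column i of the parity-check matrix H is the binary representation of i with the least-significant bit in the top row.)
Syndrome s = H · r^T (mod 2), r = 101000111110001:
  s[0] = (101010101010101)·(101000111110001) mod 2 = 1+0+1+0+0+0+1+0+1+0+1+0+0+0+1 mod 2 = 0
  s[1] = (011001100110011)·(101000111110001) mod 2 = 0+0+1+0+0+0+1+0+0+1+1+0+0+0+1 mod 2 = 1
  s[2] = (000111100001111)·(101000111110001) mod 2 = 0+0+0+0+0+0+1+0+0+0+0+0+0+0+1 mod 2 = 0
  s[3] = (000000011111111)·(101000111110001) mod 2 = 0+0+0+0+0+0+0+1+1+1+1+0+0+0+1 mod 2 = 1
Syndrome = 0101
Column i of H is the binary representation of i, so the syndrome is the binary index of the flipped bit.
Read s = 0101 with s[0] as LSB: 0·2^0 + 1·2^1 + 0·2^2 + 1·2^3 = 10.
Error is at bit position 10.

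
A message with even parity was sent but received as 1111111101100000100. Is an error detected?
Sum of received bits: 1+1+1+1+1+1+1+1+0+1+1+0+0+0+0+0+1+0+0 = 11; 11 mod 2 = 1. Result is 1 ≠ 0 → error detected.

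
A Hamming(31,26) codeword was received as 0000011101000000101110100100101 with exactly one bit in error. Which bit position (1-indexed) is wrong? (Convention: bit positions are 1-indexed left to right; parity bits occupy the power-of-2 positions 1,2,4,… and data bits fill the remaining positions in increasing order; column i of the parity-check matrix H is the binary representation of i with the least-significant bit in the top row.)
Syndrome s = H · r^T (mod 2), r = 0000011101000000101110100100101:
  s[0] = (1010101010101010101010101010101)·(0000011101000000101110100100101) mod 2 = 0+0+0+0+0+0+1+0+0+0+0+0+0+0+0+0+1+0+1+0+1+0+1+0+0+0+0+0+1+0+1 mod 2 = 1
  s[1] = (0110011001100110011001100110011)·(0000011101000000101110100100101) mod 2 = 0+0+0+0+0+1+1+0+0+1+0+0+0+0+0+0+0+0+1+0+0+0+1+0+0+1+0+0+0+0+1 mod 2 = 1
  s[2] = (0001111000011110000111100001111)·(0000011101000000101110100100101) mod 2 = 0+0+0+0+0+1+1+0+0+0+0+0+0+0+0+0+0+0+0+1+1+0+1+0+0+0+0+0+1+0+1 mod 2 = 1
  s[3] = (0000000111111110000000011111111)·(0000011101000000101110100100101) mod 2 = 0+0+0+0+0+0+0+1+0+1+0+0+0+0+0+0+0+0+0+0+0+0+0+0+0+1+0+0+1+0+1 mod 2 = 1
  s[4] = (0000000000000001111111111111111)·(0000011101000000101110100100101) mod 2 = 0+0+0+0+0+0+0+0+0+0+0+0+0+0+0+0+1+0+1+1+1+0+1+0+0+1+0+0+1+0+1 mod 2 = 0
Syndrome = 11110
Column i of H is the binary representation of i, so the syndrome is the binary index of the flipped bit.
Read s = 11110 with s[0] as LSB: 1·2^0 + 1·2^1 + 1·2^2 + 1·2^3 + 0·2^4 = 15.
Error is at bit position 15.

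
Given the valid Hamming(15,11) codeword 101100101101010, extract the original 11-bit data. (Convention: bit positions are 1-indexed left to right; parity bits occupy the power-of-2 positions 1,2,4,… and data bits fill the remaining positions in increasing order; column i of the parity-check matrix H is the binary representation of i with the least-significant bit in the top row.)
Parity bits occupy power-of-2 positions; data bits are at positions {3,5,6,7,9,10,11,12,13,14,15} (1-indexed).
Extract: c[3]=1 c[5]=0 c[6]=0 c[7]=1 c[9]=1 c[10]=1 c[11]=0 c[12]=1 c[13]=0 c[14]=1 c[15]=0
Data = 10011101010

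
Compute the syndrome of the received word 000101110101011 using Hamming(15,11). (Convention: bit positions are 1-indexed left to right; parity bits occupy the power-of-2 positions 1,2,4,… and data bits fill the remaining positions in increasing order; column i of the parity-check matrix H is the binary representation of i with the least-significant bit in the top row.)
Syndrome s = H · r^T (mod 2), r = 000101110101011:
  s[0] = (101010101010101)·(000101110101011) mod 2 = 0+0+0+0+0+0+1+0+0+0+0+0+0+0+1 mod 2 = 0
  s[1] = (011001100110011)·(000101110101011) mod 2 = 0+0+0+0+0+1+1+0+0+1+0+0+0+1+1 mod 2 = 1
  s[2] = (000111100001111)·(000101110101011) mod 2 = 0+0+0+1+0+1+1+0+0+0+0+1+0+1+1 mod 2 = 0
  s[3] = (000000011111111)·(000101110101011) mod 2 = 0+0+0+0+0+0+0+1+0+1+0+1+0+1+1 mod 2 = 1
Syndrome = 0101
Non-zero syndrome: error at position 10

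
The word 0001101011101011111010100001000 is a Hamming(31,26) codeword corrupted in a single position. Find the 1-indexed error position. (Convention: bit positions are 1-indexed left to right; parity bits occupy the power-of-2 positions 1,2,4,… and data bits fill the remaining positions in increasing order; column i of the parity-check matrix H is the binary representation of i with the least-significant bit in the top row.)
Syndrome s = H · r^T (mod 2), r = 0001101011101011111010100001000:
  s[0] = (1010101010101010101010101010101)·(0001101011101011111010100001000) mod 2 = 0+0+0+0+1+0+1+0+1+0+1+0+1+0+1+0+1+0+1+0+1+0+1+0+0+0+0+0+0+0+0 mod 2 = 0
  s[1] = (0110011001100110011001100110011)·(0001101011101011111010100001000) mod 2 = 0+0+0+0+0+0+1+0+0+1+1+0+0+0+1+0+0+1+1+0+0+0+1+0+0+0+0+0+0+0+0 mod 2 = 1
  s[2] = (0001111000011110000111100001111)·(0001101011101011111010100001000) mod 2 = 0+0+0+1+1+0+1+0+0+0+0+0+1+0+1+0+0+0+0+0+1+0+1+0+0+0+0+1+0+0+0 mod 2 = 0
  s[3] = (0000000111111110000000011111111)·(0001101011101011111010100001000) mod 2 = 0+0+0+0+0+0+0+0+1+1+1+0+1+0+1+0+0+0+0+0+0+0+0+0+0+0+0+1+0+0+0 mod 2 = 0
  s[4] = (0000000000000001111111111111111)·(0001101011101011111010100001000) mod 2 = 0+0+0+0+0+0+0+0+0+0+0+0+0+0+0+1+1+1+1+0+1+0+1+0+0+0+0+1+0+0+0 mod 2 = 1
Syndrome = 01001
Column i of H is the binary representation of i, so the syndrome is the binary index of the flipped bit.
Read s = 01001 with s[0] as LSB: 0·2^0 + 1·2^1 + 0·2^2 + 0·2^3 + 1·2^4 = 18.
Error is at bit position 18.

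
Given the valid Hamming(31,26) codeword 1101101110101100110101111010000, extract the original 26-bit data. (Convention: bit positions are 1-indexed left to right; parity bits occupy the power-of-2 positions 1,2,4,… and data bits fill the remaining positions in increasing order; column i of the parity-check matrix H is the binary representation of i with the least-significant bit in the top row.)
Parity bits occupy power-of-2 positions; data bits are at positions {3,5,6,7,9,10,11,12,13,14,15,17,18,19,20,21,22,23,24,25,26,27,28,29,30,31} (1-indexed).
Extract: c[3]=0 c[5]=1 c[6]=0 c[7]=1 c[9]=1 c[10]=0 c[11]=1 c[12]=0 c[13]=1 c[14]=1 c[15]=0 c[17]=1 c[18]=1 c[19]=0 c[20]=1 c[21]=0 c[22]=1 c[23]=1 c[24]=1 c[25]=1 c[26]=0 c[27]=1 c[28]=0 c[29]=0 c[30]=0 c[31]=0
Data = 01011010110110101111010000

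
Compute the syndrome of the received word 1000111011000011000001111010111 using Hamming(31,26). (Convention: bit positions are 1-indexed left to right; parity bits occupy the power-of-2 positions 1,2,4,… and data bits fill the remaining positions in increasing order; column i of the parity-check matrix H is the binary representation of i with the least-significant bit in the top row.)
Syndrome s = H · r^T (mod 2), r = 1000111011000011000001111010111:
  s[0] = (1010101010101010101010101010101)·(1000111011000011000001111010111) mod 2 = 1+0+0+0+1+0+1+0+1+0+0+0+0+0+1+0+0+0+0+0+0+0+1+0+1+0+1+0+1+0+1 mod 2 = 0
  s[1] = (0110011001100110011001100110011)·(1000111011000011000001111010111) mod 2 = 0+0+0+0+0+1+1+0+0+1+0+0+0+0+1+0+0+0+0+0+0+1+1+0+0+0+1+0+0+1+1 mod 2 = 1
  s[2] = (0001111000011110000111100001111)·(1000111011000011000001111010111) mod 2 = 0+0+0+0+1+1+1+0+0+0+0+0+0+0+1+0+0+0+0+0+0+1+1+0+0+0+0+0+1+1+1 mod 2 = 1
  s[3] = (0000000111111110000000011111111)·(1000111011000011000001111010111) mod 2 = 0+0+0+0+0+0+0+0+1+1+0+0+0+0+1+0+0+0+0+0+0+0+0+1+1+0+1+0+1+1+1 mod 2 = 1
  s[4] = (0000000000000001111111111111111)·(1000111011000011000001111010111) mod 2 = 0+0+0+0+0+0+0+0+0+0+0+0+0+0+0+1+0+0+0+0+0+1+1+1+1+0+1+0+1+1+1 mod 2 = 1
Syndrome = 01111
Non-zero syndrome: error at position 30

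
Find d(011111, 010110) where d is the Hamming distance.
XOR = 001001, count of 1s = 2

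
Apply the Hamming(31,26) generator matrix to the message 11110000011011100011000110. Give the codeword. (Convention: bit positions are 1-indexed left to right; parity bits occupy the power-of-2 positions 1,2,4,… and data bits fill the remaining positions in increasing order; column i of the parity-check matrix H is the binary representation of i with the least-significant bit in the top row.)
Codeword c = d · G (mod 2), d = 11110000011011100011000110:
  c[0] = d·G[:,0] = (11110000011011100011000110)·(11011010101101010101010101) mod 2 = 1+1+0+1+0+0+0+0+0+0+1+0+0+1+0+0+0+0+0+1+0+0+0+1+0+0 mod 2 = 1
  c[1] = d·G[:,1] = (11110000011011100011000110)·(10110110011011001100110011) mod 2 = 1+0+1+1+0+0+0+0+0+1+1+0+1+1+0+0+0+0+0+0+0+0+0+0+1+0 mod 2 = 0
  c[2] = d·G[:,2] = (11110000011011100011000110)·(10000000000000000000000000) mod 2 = 1+0+0+0+0+0+0+0+0+0+0+0+0+0+0+0+0+0+0+0+0+0+0+0+0+0 mod 2 = 1
  c[3] = d·G[:,3] = (11110000011011100011000110)·(01110001111000111100001111) mod 2 = 0+1+1+1+0+0+0+0+0+1+1+0+0+0+1+0+0+0+0+0+0+0+0+1+1+0 mod 2 = 0
  c[4] = d·G[:,4] = (11110000011011100011000110)·(01000000000000000000000000) mod 2 = 0+1+0+0+0+0+0+0+0+0+0+0+0+0+0+0+0+0+0+0+0+0+0+0+0+0 mod 2 = 1
  c[5] = d·G[:,5] = (11110000011011100011000110)·(00100000000000000000000000) mod 2 = 0+0+1+0+0+0+0+0+0+0+0+0+0+0+0+0+0+0+0+0+0+0+0+0+0+0 mod 2 = 1
  c[6] = d·G[:,6] = (11110000011011100011000110)·(00010000000000000000000000) mod 2 = 0+0+0+1+0+0+0+0+0+0+0+0+0+0+0+0+0+0+0+0+0+0+0+0+0+0 mod 2 = 1
  c[7] = d·G[:,7] = (11110000011011100011000110)·(00001111111000000011111111) mod 2 = 0+0+0+0+0+0+0+0+0+1+1+0+0+0+0+0+0+0+1+1+0+0+0+1+1+0 mod 2 = 0
  c[8] = d·G[:,8] = (11110000011011100011000110)·(00001000000000000000000000) mod 2 = 0+0+0+0+0+0+0+0+0+0+0+0+0+0+0+0+0+0+0+0+0+0+0+0+0+0 mod 2 = 0
  c[9] = d·G[:,9] = (11110000011011100011000110)·(00000100000000000000000000) mod 2 = 0+0+0+0+0+0+0+0+0+0+0+0+0+0+0+0+0+0+0+0+0+0+0+0+0+0 mod 2 = 0
  c[10] = d·G[:,10] = (11110000011011100011000110)·(00000010000000000000000000) mod 2 = 0+0+0+0+0+0+0+0+0+0+0+0+0+0+0+0+0+0+0+0+0+0+0+0+0+0 mod 2 = 0
  c[11] = d·G[:,11] = (11110000011011100011000110)·(00000001000000000000000000) mod 2 = 0+0+0+0+0+0+0+0+0+0+0+0+0+0+0+0+0+0+0+0+0+0+0+0+0+0 mod 2 = 0
  c[12] = d·G[:,12] = (11110000011011100011000110)·(00000000100000000000000000) mod 2 = 0+0+0+0+0+0+0+0+0+0+0+0+0+0+0+0+0+0+0+0+0+0+0+0+0+0 mod 2 = 0
  c[13] = d·G[:,13] = (11110000011011100011000110)·(00000000010000000000000000) mod 2 = 0+0+0+0+0+0+0+0+0+1+0+0+0+0+0+0+0+0+0+0+0+0+0+0+0+0 mod 2 = 1
  c[14] = d·G[:,14] = (11110000011011100011000110)·(00000000001000000000000000) mod 2 = 0+0+0+0+0+0+0+0+0+0+1+0+0+0+0+0+0+0+0+0+0+0+0+0+0+0 mod 2 = 1
  c[15] = d·G[:,15] = (11110000011011100011000110)·(00000000000111111111111111) mod 2 = 0+0+0+0+0+0+0+0+0+0+0+0+1+1+1+0+0+0+1+1+0+0+0+1+1+0 mod 2 = 1
  c[16] = d·G[:,16] = (11110000011011100011000110)·(00000000000100000000000000) mod 2 = 0+0+0+0+0+0+0+0+0+0+0+0+0+0+0+0+0+0+0+0+0+0+0+0+0+0 mod 2 = 0
  c[17] = d·G[:,17] = (11110000011011100011000110)·(00000000000010000000000000) mod 2 = 0+0+0+0+0+0+0+0+0+0+0+0+1+0+0+0+0+0+0+0+0+0+0+0+0+0 mod 2 = 1
  c[18] = d·G[:,18] = (11110000011011100011000110)·(00000000000001000000000000) mod 2 = 0+0+0+0+0+0+0+0+0+0+0+0+0+1+0+0+0+0+0+0+0+0+0+0+0+0 mod 2 = 1
  c[19] = d·G[:,19] = (11110000011011100011000110)·(00000000000000100000000000) mod 2 = 0+0+0+0+0+0+0+0+0+0+0+0+0+0+1+0+0+0+0+0+0+0+0+0+0+0 mod 2 = 1
  c[20] = d·G[:,20] = (11110000011011100011000110)·(00000000000000010000000000) mod 2 = 0+0+0+0+0+0+0+0+0+0+0+0+0+0+0+0+0+0+0+0+0+0+0+0+0+0 mod 2 = 0
  c[21] = d·G[:,21] = (11110000011011100011000110)·(00000000000000001000000000) mod 2 = 0+0+0+0+0+0+0+0+0+0+0+0+0+0+0+0+0+0+0+0+0+0+0+0+0+0 mod 2 = 0
  c[22] = d·G[:,22] = (11110000011011100011000110)·(00000000000000000100000000) mod 2 = 0+0+0+0+0+0+0+0+0+0+0+0+0+0+0+0+0+0+0+0+0+0+0+0+0+0 mod 2 = 0
  c[23] = d·G[:,23] = (11110000011011100011000110)·(00000000000000000010000000) mod 2 = 0+0+0+0+0+0+0+0+0+0+0+0+0+0+0+0+0+0+1+0+0+0+0+0+0+0 mod 2 = 1
  c[24] = d·G[:,24] = (11110000011011100011000110)·(00000000000000000001000000) mod 2 = 0+0+0+0+0+0+0+0+0+0+0+0+0+0+0+0+0+0+0+1+0+0+0+0+0+0 mod 2 = 1
  c[25] = d·G[:,25] = (11110000011011100011000110)·(00000000000000000000100000) mod 2 = 0+0+0+0+0+0+0+0+0+0+0+0+0+0+0+0+0+0+0+0+0+0+0+0+0+0 mod 2 = 0
  c[26] = d·G[:,26] = (11110000011011100011000110)·(00000000000000000000010000) mod 2 = 0+0+0+0+0+0+0+0+0+0+0+0+0+0+0+0+0+0+0+0+0+0+0+0+0+0 mod 2 = 0
  c[27] = d·G[:,27] = (11110000011011100011000110)·(00000000000000000000001000) mod 2 = 0+0+0+0+0+0+0+0+0+0+0+0+0+0+0+0+0+0+0+0+0+0+0+0+0+0 mod 2 = 0
  c[28] = d·G[:,28] = (11110000011011100011000110)·(00000000000000000000000100) mod 2 = 0+0+0+0+0+0+0+0+0+0+0+0+0+0+0+0+0+0+0+0+0+0+0+1+0+0 mod 2 = 1
  c[29] = d·G[:,29] = (11110000011011100011000110)·(00000000000000000000000010) mod 2 = 0+0+0+0+0+0+0+0+0+0+0+0+0+0+0+0+0+0+0+0+0+0+0+0+1+0 mod 2 = 1
  c[30] = d·G[:,30] = (11110000011011100011000110)·(00000000000000000000000001) mod 2 = 0+0+0+0+0+0+0+0+0+0+0+0+0+0+0+0+0+0+0+0+0+0+0+0+0+0 mod 2 = 0
Codeword = 1010111000000111011100011000110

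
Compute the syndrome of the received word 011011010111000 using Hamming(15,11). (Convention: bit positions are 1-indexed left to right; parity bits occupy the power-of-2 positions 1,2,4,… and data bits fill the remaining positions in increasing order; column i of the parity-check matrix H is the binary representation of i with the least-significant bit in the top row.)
Syndrome s = H · r^T (mod 2), r = 011011010111000:
  s[0] = (101010101010101)·(011011010111000) mod 2 = 0+0+1+0+1+0+0+0+0+0+1+0+0+0+0 mod 2 = 1
  s[1] = (011001100110011)·(011011010111000) mod 2 = 0+1+1+0+0+1+0+0+0+1+1+0+0+0+0 mod 2 = 1
  s[2] = (000111100001111)·(011011010111000) mod 2 = 0+0+0+0+1+1+0+0+0+0+0+1+0+0+0 mod 2 = 1
  s[3] = (000000011111111)·(011011010111000) mod 2 = 0+0+0+0+0+0+0+1+0+1+1+1+0+0+0 mod 2 = 0
Syndrome = 1110
Non-zero syndrome: error at position 7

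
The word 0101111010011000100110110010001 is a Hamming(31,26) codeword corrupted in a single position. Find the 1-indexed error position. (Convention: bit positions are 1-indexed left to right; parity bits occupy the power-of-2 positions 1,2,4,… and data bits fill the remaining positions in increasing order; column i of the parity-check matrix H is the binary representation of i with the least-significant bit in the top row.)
Syndrome s = H · r^T (mod 2), r = 0101111010011000100110110010001:
  s[0] = (1010101010101010101010101010101)·(0101111010011000100110110010001) mod 2 = 0+0+0+0+1+0+1+0+1+0+0+0+1+0+0+0+1+0+0+0+1+0+1+0+0+0+1+0+0+0+1 mod 2 = 1
  s[1] = (0110011001100110011001100110011)·(0101111010011000100110110010001) mod 2 = 0+1+0+0+0+1+1+0+0+0+0+0+0+0+0+0+0+0+0+0+0+0+1+0+0+0+1+0+0+0+1 mod 2 = 0
  s[2] = (0001111000011110000111100001111)·(0101111010011000100110110010001) mod 2 = 0+0+0+1+1+1+1+0+0+0+0+1+1+0+0+0+0+0+0+1+1+0+1+0+0+0+0+0+0+0+1 mod 2 = 0
  s[3] = (0000000111111110000000011111111)·(0101111010011000100110110010001) mod 2 = 0+0+0+0+0+0+0+0+1+0+0+1+1+0+0+0+0+0+0+0+0+0+0+1+0+0+1+0+0+0+1 mod 2 = 0
  s[4] = (0000000000000001111111111111111)·(0101111010011000100110110010001) mod 2 = 0+0+0+0+0+0+0+0+0+0+0+0+0+0+0+0+1+0+0+1+1+0+1+1+0+0+1+0+0+0+1 mod 2 = 1
Syndrome = 10001
Column i of H is the binary representation of i, so the syndrome is the binary index of the flipped bit.
Read s = 10001 with s[0] as LSB: 1·2^0 + 0·2^1 + 0·2^2 + 0·2^3 + 1·2^4 = 17.
Error is at bit position 17.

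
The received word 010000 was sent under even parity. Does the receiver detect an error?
Sum of received bits: 0+1+0+0+0+0 = 1; 1 mod 2 = 1. Result is 1 ≠ 0 → error detected.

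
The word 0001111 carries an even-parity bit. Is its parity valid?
Sum of all bits: 0+0+0+1+1+1+1 = 4; 4 mod 2 = 0. Result is 0 → valid parity.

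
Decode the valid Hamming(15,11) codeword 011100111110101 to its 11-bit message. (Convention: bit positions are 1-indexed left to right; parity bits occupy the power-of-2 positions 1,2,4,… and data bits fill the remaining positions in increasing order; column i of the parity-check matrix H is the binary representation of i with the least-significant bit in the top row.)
Parity bits occupy power-of-2 positions; data bits are at positions {3,5,6,7,9,10,11,12,13,14,15} (1-indexed).
Extract: c[3]=1 c[5]=0 c[6]=0 c[7]=1 c[9]=1 c[10]=1 c[11]=1 c[12]=0 c[13]=1 c[14]=0 c[15]=1
Data = 10011110101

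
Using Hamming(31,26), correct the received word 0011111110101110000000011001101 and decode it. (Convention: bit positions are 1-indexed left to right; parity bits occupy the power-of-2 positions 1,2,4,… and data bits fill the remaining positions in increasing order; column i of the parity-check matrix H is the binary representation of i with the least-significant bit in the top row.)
Syndrome s = H · r^T (mod 2), r = 0011111110101110000000011001101:
  s[0] = (1010101010101010101010101010101)·(0011111110101110000000011001101) mod 2 = 0+0+1+0+1+0+1+0+1+0+1+0+1+0+1+0+0+0+0+0+0+0+0+0+1+0+0+0+1+0+1 mod 2 = 0
  s[1] = (0110011001100110011001100110011)·(0011111110101110000000011001101) mod 2 = 0+0+1+0+0+1+1+0+0+0+1+0+0+1+1+0+0+0+0+0+0+0+0+0+0+0+0+0+0+0+1 mod 2 = 1
  s[2] = (0001111000011110000111100001111)·(0011111110101110000000011001101) mod 2 = 0+0+0+1+1+1+1+0+0+0+0+0+1+1+1+0+0+0+0+0+0+0+0+0+0+0+0+1+1+0+1 mod 2 = 0
  s[3] = (0000000111111110000000011111111)·(0011111110101110000000011001101) mod 2 = 0+0+0+0+0+0+0+1+1+0+1+0+1+1+1+0+0+0+0+0+0+0+0+1+1+0+0+1+1+0+1 mod 2 = 1
  s[4] = (0000000000000001111111111111111)·(0011111110101110000000011001101) mod 2 = 0+0+0+0+0+0+0+0+0+0+0+0+0+0+0+0+0+0+0+0+0+0+0+1+1+0+0+1+1+0+1 mod 2 = 1
Syndrome = 01011
Column 26 of H equals this syndrome → error at bit 26 (1-indexed).
Flip bit 26: 0011111110101110000000011001101 → 0011111110101110000000011101101
Extract data bits at positions {3,5,6,7,9,10,11,12,13,14,15,17,18,19,20,21,22,23,24,25,26,27,28,29,30,31}: 11111010111000000011101101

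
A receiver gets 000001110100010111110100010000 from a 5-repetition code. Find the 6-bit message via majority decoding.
Split into 5-bit blocks and majority-vote each:
  block 1 = 00000: 0 ones, 5 zeros → 0
  block 2 = 11101: 4 ones, 1 zeros → 1
  block 3 = 00010: 1 ones, 4 zeros → 0
  block 4 = 11111: 5 ones, 0 zeros → 1
  block 5 = 01000: 1 ones, 4 zeros → 0
  block 6 = 10000: 1 ones, 4 zeros → 0
Decoded = 010100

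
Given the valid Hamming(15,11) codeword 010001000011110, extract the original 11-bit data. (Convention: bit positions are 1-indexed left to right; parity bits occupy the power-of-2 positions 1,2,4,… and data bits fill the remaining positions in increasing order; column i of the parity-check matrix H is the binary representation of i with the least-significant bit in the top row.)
Parity bits occupy power-of-2 positions; data bits are at positions {3,5,6,7,9,10,11,12,13,14,15} (1-indexed).
Extract: c[3]=0 c[5]=0 c[6]=1 c[7]=0 c[9]=0 c[10]=0 c[11]=1 c[12]=1 c[13]=1 c[14]=1 c[15]=0
Data = 00100011110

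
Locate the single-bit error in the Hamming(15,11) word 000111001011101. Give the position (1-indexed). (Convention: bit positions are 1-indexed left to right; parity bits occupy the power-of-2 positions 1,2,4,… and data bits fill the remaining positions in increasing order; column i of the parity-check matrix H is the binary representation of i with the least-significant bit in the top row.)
Syndrome s = H · r^T (mod 2), r = 000111001011101:
  s[0] = (101010101010101)·(000111001011101) mod 2 = 0+0+0+0+1+0+0+0+1+0+1+0+1+0+1 mod 2 = 1
  s[1] = (011001100110011)·(000111001011101) mod 2 = 0+0+0+0+0+1+0+0+0+0+1+0+0+0+1 mod 2 = 1
  s[2] = (000111100001111)·(000111001011101) mod 2 = 0+0+0+1+1+1+0+0+0+0+0+1+1+0+1 mod 2 = 0
  s[3] = (000000011111111)·(000111001011101) mod 2 = 0+0+0+0+0+0+0+0+1+0+1+1+1+0+1 mod 2 = 1
Syndrome = 1101
Column i of H is the binary representation of i, so the syndrome is the binary index of the flipped bit.
Read s = 1101 with s[0] as LSB: 1·2^0 + 1·2^1 + 0·2^2 + 1·2^3 = 11.
Error is at bit position 11.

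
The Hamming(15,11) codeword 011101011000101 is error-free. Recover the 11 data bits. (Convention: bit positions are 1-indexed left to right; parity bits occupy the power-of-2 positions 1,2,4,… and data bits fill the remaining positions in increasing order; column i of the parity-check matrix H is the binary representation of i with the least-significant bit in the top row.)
Parity bits occupy power-of-2 positions; data bits are at positions {3,5,6,7,9,10,11,12,13,14,15} (1-indexed).
Extract: c[3]=1 c[5]=0 c[6]=1 c[7]=0 c[9]=1 c[10]=0 c[11]=0 c[12]=0 c[13]=1 c[14]=0 c[15]=1
Data = 10101000101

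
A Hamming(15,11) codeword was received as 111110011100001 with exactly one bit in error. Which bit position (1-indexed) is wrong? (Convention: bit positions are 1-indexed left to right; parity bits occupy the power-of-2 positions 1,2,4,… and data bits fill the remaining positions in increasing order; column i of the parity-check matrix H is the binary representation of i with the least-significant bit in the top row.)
Syndrome s = H · r^T (mod 2), r = 111110011100001:
  s[0] = (101010101010101)·(111110011100001) mod 2 = 1+0+1+0+1+0+0+0+1+0+0+0+0+0+1 mod 2 = 1
  s[1] = (011001100110011)·(111110011100001) mod 2 = 0+1+1+0+0+0+0+0+0+1+0+0+0+0+1 mod 2 = 0
  s[2] = (000111100001111)·(111110011100001) mod 2 = 0+0+0+1+1+0+0+0+0+0+0+0+0+0+1 mod 2 = 1
  s[3] = (000000011111111)·(111110011100001) mod 2 = 0+0+0+0+0+0+0+1+1+1+0+0+0+0+1 mod 2 = 0
Syndrome = 1010
Column i of H is the binary representation of i, so the syndrome is the binary index of the flipped bit.
Read s = 1010 with s[0] as LSB: 1·2^0 + 0·2^1 + 1·2^2 + 0·2^3 = 5.
Error is at bit position 5.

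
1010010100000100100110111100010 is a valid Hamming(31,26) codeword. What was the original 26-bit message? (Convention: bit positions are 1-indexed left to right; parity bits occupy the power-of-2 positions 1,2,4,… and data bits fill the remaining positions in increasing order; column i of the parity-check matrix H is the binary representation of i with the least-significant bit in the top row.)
Parity bits occupy power-of-2 positions; data bits are at positions {3,5,6,7,9,10,11,12,13,14,15,17,18,19,20,21,22,23,24,25,26,27,28,29,30,31} (1-indexed).
Extract: c[3]=1 c[5]=0 c[6]=1 c[7]=0 c[9]=0 c[10]=0 c[11]=0 c[12]=0 c[13]=0 c[14]=1 c[15]=0 c[17]=1 c[18]=0 c[19]=0 c[20]=1 c[21]=1 c[22]=0 c[23]=1 c[24]=1 c[25]=1 c[26]=1 c[27]=0 c[28]=0 c[29]=0 c[30]=1 c[31]=0
Data = 10100000010100110111100010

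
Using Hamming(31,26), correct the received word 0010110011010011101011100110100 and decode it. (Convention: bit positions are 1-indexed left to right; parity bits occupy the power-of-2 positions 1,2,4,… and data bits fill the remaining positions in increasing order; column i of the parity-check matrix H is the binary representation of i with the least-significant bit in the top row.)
Syndrome s = H · r^T (mod 2), r = 0010110011010011101011100110100:
  s[0] = (1010101010101010101010101010101)·(0010110011010011101011100110100) mod 2 = 0+0+1+0+1+0+0+0+1+0+0+0+0+0+1+0+1+0+1+0+1+0+1+0+0+0+1+0+1+0+0 mod 2 = 0
  s[1] = (0110011001100110011001100110011)·(0010110011010011101011100110100) mod 2 = 0+0+1+0+0+1+0+0+0+1+0+0+0+0+1+0+0+0+1+0+0+1+1+0+0+1+1+0+0+0+0 mod 2 = 1
  s[2] = (0001111000011110000111100001111)·(0010110011010011101011100110100) mod 2 = 0+0+0+0+1+1+0+0+0+0+0+1+0+0+1+0+0+0+0+0+1+1+1+0+0+0+0+0+1+0+0 mod 2 = 0
  s[3] = (0000000111111110000000011111111)·(0010110011010011101011100110100) mod 2 = 0+0+0+0+0+0+0+0+1+1+0+1+0+0+1+0+0+0+0+0+0+0+0+0+0+1+1+0+1+0+0 mod 2 = 1
  s[4] = (0000000000000001111111111111111)·(0010110011010011101011100110100) mod 2 = 0+0+0+0+0+0+0+0+0+0+0+0+0+0+0+1+1+0+1+0+1+1+1+0+0+1+1+0+1+0+0 mod 2 = 1
Syndrome = 01011
Column 26 of H equals this syndrome → error at bit 26 (1-indexed).
Flip bit 26: 0010110011010011101011100110100 → 0010110011010011101011100010100
Extract data bits at positions {3,5,6,7,9,10,11,12,13,14,15,17,18,19,20,21,22,23,24,25,26,27,28,29,30,31}: 11101101001101011100010100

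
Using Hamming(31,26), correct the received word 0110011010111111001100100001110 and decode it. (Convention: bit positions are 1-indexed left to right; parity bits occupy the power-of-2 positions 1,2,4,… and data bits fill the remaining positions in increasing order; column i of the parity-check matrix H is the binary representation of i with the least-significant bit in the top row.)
Syndrome s = H · r^T (mod 2), r = 0110011010111111001100100001110:
  s[0] = (1010101010101010101010101010101)·(0110011010111111001100100001110) mod 2 = 0+0+1+0+0+0+1+0+1+0+1+0+1+0+1+0+0+0+1+0+0+0+1+0+0+0+0+0+1+0+0 mod 2 = 1
  s[1] = (0110011001100110011001100110011)·(0110011010111111001100100001110) mod 2 = 0+1+1+0+0+1+1+0+0+0+1+0+0+1+1+0+0+0+1+0+0+0+1+0+0+0+0+0+0+1+0 mod 2 = 0
  s[2] = (0001111000011110000111100001111)·(0110011010111111001100100001110) mod 2 = 0+0+0+0+0+1+1+0+0+0+0+1+1+1+1+0+0+0+0+1+0+0+1+0+0+0+0+1+1+1+0 mod 2 = 1
  s[3] = (0000000111111110000000011111111)·(0110011010111111001100100001110) mod 2 = 0+0+0+0+0+0+0+0+1+0+1+1+1+1+1+0+0+0+0+0+0+0+0+0+0+0+0+1+1+1+0 mod 2 = 1
  s[4] = (0000000000000001111111111111111)·(0110011010111111001100100001110) mod 2 = 0+0+0+0+0+0+0+0+0+0+0+0+0+0+0+1+0+0+1+1+0+0+1+0+0+0+0+1+1+1+0 mod 2 = 1
Syndrome = 10111
Column 29 of H equals this syndrome → error at bit 29 (1-indexed).
Flip bit 29: 0110011010111111001100100001110 → 0110011010111111001100100001010
Extract data bits at positions {3,5,6,7,9,10,11,12,13,14,15,17,18,19,20,21,22,23,24,25,26,27,28,29,30,31}: 10111011111001100100001010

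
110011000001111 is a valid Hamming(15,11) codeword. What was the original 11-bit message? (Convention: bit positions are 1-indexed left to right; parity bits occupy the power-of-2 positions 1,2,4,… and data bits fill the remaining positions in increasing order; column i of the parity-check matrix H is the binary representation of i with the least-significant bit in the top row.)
Parity bits occupy power-of-2 positions; data bits are at positions {3,5,6,7,9,10,11,12,13,14,15} (1-indexed).
Extract: c[3]=0 c[5]=1 c[6]=1 c[7]=0 c[9]=0 c[10]=0 c[11]=0 c[12]=1 c[13]=1 c[14]=1 c[15]=1
Data = 01100001111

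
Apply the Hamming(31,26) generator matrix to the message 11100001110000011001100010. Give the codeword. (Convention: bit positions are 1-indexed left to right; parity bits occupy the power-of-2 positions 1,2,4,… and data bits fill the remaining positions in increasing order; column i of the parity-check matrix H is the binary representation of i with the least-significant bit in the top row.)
Codeword c = d · G (mod 2), d = 11100001110000011001100010:
  c[0] = d·G[:,0] = (11100001110000011001100010)·(11011010101101010101010101) mod 2 = 1+1+0+0+0+0+0+0+1+0+0+0+0+0+0+1+0+0+0+1+0+0+0+0+0+0 mod 2 = 1
  c[1] = d·G[:,1] = (11100001110000011001100010)·(10110110011011001100110011) mod 2 = 1+0+1+0+0+0+0+0+0+1+0+0+0+0+0+0+1+0+0+0+1+0+0+0+1+0 mod 2 = 0
  c[2] = d·G[:,2] = (11100001110000011001100010)·(10000000000000000000000000) mod 2 = 1+0+0+0+0+0+0+0+0+0+0+0+0+0+0+0+0+0+0+0+0+0+0+0+0+0 mod 2 = 1
  c[3] = d·G[:,3] = (11100001110000011001100010)·(01110001111000111100001111) mod 2 = 0+1+1+0+0+0+0+1+1+1+0+0+0+0+0+1+1+0+0+0+0+0+0+0+1+0 mod 2 = 0
  c[4] = d·G[:,4] = (11100001110000011001100010)·(01000000000000000000000000) mod 2 = 0+1+0+0+0+0+0+0+0+0+0+0+0+0+0+0+0+0+0+0+0+0+0+0+0+0 mod 2 = 1
  c[5] = d·G[:,5] = (11100001110000011001100010)·(00100000000000000000000000) mod 2 = 0+0+1+0+0+0+0+0+0+0+0+0+0+0+0+0+0+0+0+0+0+0+0+0+0+0 mod 2 = 1
  c[6] = d·G[:,6] = (11100001110000011001100010)·(00010000000000000000000000) mod 2 = 0+0+0+0+0+0+0+0+0+0+0+0+0+0+0+0+0+0+0+0+0+0+0+0+0+0 mod 2 = 0
  c[7] = d·G[:,7] = (11100001110000011001100010)·(00001111111000000011111111) mod 2 = 0+0+0+0+0+0+0+1+1+1+0+0+0+0+0+0+0+0+0+1+1+0+0+0+1+0 mod 2 = 0
  c[8] = d·G[:,8] = (11100001110000011001100010)·(00001000000000000000000000) mod 2 = 0+0+0+0+0+0+0+0+0+0+0+0+0+0+0+0+0+0+0+0+0+0+0+0+0+0 mod 2 = 0
  c[9] = d·G[:,9] = (11100001110000011001100010)·(00000100000000000000000000) mod 2 = 0+0+0+0+0+0+0+0+0+0+0+0+0+0+0+0+0+0+0+0+0+0+0+0+0+0 mod 2 = 0
  c[10] = d·G[:,10] = (11100001110000011001100010)·(00000010000000000000000000) mod 2 = 0+0+0+0+0+0+0+0+0+0+0+0+0+0+0+0+0+0+0+0+0+0+0+0+0+0 mod 2 = 0
  c[11] = d·G[:,11] = (11100001110000011001100010)·(00000001000000000000000000) mod 2 = 0+0+0+0+0+0+0+1+0+0+0+0+0+0+0+0+0+0+0+0+0+0+0+0+0+0 mod 2 = 1
  c[12] = d·G[:,12] = (11100001110000011001100010)·(00000000100000000000000000) mod 2 = 0+0+0+0+0+0+0+0+1+0+0+0+0+0+0+0+0+0+0+0+0+0+0+0+0+0 mod 2 = 1
  c[13] = d·G[:,13] = (11100001110000011001100010)·(00000000010000000000000000) mod 2 = 0+0+0+0+0+0+0+0+0+1+0+0+0+0+0+0+0+0+0+0+0+0+0+0+0+0 mod 2 = 1
  c[14] = d·G[:,14] = (11100001110000011001100010)·(00000000001000000000000000) mod 2 = 0+0+0+0+0+0+0+0+0+0+0+0+0+0+0+0+0+0+0+0+0+0+0+0+0+0 mod 2 = 0
  c[15] = d·G[:,15] = (11100001110000011001100010)·(00000000000111111111111111) mod 2 = 0+0+0+0+0+0+0+0+0+0+0+0+0+0+0+1+1+0+0+1+1+0+0+0+1+0 mod 2 = 1
  c[16] = d·G[:,16] = (11100001110000011001100010)·(00000000000100000000000000) mod 2 = 0+0+0+0+0+0+0+0+0+0+0+0+0+0+0+0+0+0+0+0+0+0+0+0+0+0 mod 2 = 0
  c[17] = d·G[:,17] = (11100001110000011001100010)·(00000000000010000000000000) mod 2 = 0+0+0+0+0+0+0+0+0+0+0+0+0+0+0+0+0+0+0+0+0+0+0+0+0+0 mod 2 = 0
  c[18] = d·G[:,18] = (11100001110000011001100010)·(00000000000001000000000000) mod 2 = 0+0+0+0+0+0+0+0+0+0+0+0+0+0+0+0+0+0+0+0+0+0+0+0+0+0 mod 2 = 0
  c[19] = d·G[:,19] = (11100001110000011001100010)·(00000000000000100000000000) mod 2 = 0+0+0+0+0+0+0+0+0+0+0+0+0+0+0+0+0+0+0+0+0+0+0+0+0+0 mod 2 = 0
  c[20] = d·G[:,20] = (11100001110000011001100010)·(00000000000000010000000000) mod 2 = 0+0+0+0+0+0+0+0+0+0+0+0+0+0+0+1+0+0+0+0+0+0+0+0+0+0 mod 2 = 1
  c[21] = d·G[:,21] = (11100001110000011001100010)·(00000000000000001000000000) mod 2 = 0+0+0+0+0+0+0+0+0+0+0+0+0+0+0+0+1+0+0+0+0+0+0+0+0+0 mod 2 = 1
  c[22] = d·G[:,22] = (11100001110000011001100010)·(00000000000000000100000000) mod 2 = 0+0+0+0+0+0+0+0+0+0+0+0+0+0+0+0+0+0+0+0+0+0+0+0+0+0 mod 2 = 0
  c[23] = d·G[:,23] = (11100001110000011001100010)·(00000000000000000010000000) mod 2 = 0+0+0+0+0+0+0+0+0+0+0+0+0+0+0+0+0+0+0+0+0+0+0+0+0+0 mod 2 = 0
  c[24] = d·G[:,24] = (11100001110000011001100010)·(00000000000000000001000000) mod 2 = 0+0+0+0+0+0+0+0+0+0+0+0+0+0+0+0+0+0+0+1+0+0+0+0+0+0 mod 2 = 1
  c[25] = d·G[:,25] = (11100001110000011001100010)·(00000000000000000000100000) mod 2 = 0+0+0+0+0+0+0+0+0+0+0+0+0+0+0+0+0+0+0+0+1+0+0+0+0+0 mod 2 = 1
  c[26] = d·G[:,26] = (11100001110000011001100010)·(00000000000000000000010000) mod 2 = 0+0+0+0+0+0+0+0+0+0+0+0+0+0+0+0+0+0+0+0+0+0+0+0+0+0 mod 2 = 0
  c[27] = d·G[:,27] = (11100001110000011001100010)·(00000000000000000000001000) mod 2 = 0+0+0+0+0+0+0+0+0+0+0+0+0+0+0+0+0+0+0+0+0+0+0+0+0+0 mod 2 = 0
  c[28] = d·G[:,28] = (11100001110000011001100010)·(00000000000000000000000100) mod 2 = 0+0+0+0+0+0+0+0+0+0+0+0+0+0+0+0+0+0+0+0+0+0+0+0+0+0 mod 2 = 0
  c[29] = d·G[:,29] = (11100001110000011001100010)·(00000000000000000000000010) mod 2 = 0+0+0+0+0+0+0+0+0+0+0+0+0+0+0+0+0+0+0+0+0+0+0+0+1+0 mod 2 = 1
  c[30] = d·G[:,30] = (11100001110000011001100010)·(00000000000000000000000001) mod 2 = 0+0+0+0+0+0+0+0+0+0+0+0+0+0+0+0+0+0+0+0+0+0+0+0+0+0 mod 2 = 0
Codeword = 1010110000011101000011001100010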